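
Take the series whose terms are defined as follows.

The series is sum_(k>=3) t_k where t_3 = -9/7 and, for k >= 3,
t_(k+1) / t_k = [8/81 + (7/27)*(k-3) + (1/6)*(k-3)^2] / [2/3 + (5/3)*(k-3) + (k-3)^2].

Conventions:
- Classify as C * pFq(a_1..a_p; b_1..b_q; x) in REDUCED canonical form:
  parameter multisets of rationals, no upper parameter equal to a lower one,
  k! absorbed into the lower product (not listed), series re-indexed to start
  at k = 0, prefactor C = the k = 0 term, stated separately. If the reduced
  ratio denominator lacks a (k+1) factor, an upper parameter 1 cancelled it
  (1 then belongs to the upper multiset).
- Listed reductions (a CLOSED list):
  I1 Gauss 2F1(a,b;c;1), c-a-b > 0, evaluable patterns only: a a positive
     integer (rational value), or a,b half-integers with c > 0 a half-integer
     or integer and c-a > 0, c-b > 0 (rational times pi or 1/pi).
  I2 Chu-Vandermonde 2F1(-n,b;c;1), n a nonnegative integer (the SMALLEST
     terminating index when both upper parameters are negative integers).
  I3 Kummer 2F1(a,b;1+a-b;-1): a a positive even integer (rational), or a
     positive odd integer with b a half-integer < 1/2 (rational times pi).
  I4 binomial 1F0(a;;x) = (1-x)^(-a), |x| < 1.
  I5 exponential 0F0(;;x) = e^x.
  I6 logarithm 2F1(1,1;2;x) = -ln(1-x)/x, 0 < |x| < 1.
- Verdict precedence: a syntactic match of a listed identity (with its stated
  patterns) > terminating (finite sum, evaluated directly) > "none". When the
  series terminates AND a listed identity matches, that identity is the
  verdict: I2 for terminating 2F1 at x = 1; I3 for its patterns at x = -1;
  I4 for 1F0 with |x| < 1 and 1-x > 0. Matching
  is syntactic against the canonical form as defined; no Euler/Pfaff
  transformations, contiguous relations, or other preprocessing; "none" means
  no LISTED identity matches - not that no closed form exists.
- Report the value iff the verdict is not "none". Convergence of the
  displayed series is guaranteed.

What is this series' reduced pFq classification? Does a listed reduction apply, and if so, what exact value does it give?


At argument 1/6: a 1F0 with upper {8/9}, lower {-}, scaled by C = -9/7. Verdict: binomial (I4) fires (the 1F0 binomial series: exponent -8/9, x = 1/6). Exact value: (-9/7) * (5/6)^(-8/9).

Structural cue: from the first term -9/7: cancel k + 2/3 from the displayed ratio first; then C = -9/7, x = 1/6.
Step ratio: r(k) = (1/6) * (k+8/9) / [(k+1)] - poly over poly, x = (1/6) from leading terms; C = -9/7 at k = 0.


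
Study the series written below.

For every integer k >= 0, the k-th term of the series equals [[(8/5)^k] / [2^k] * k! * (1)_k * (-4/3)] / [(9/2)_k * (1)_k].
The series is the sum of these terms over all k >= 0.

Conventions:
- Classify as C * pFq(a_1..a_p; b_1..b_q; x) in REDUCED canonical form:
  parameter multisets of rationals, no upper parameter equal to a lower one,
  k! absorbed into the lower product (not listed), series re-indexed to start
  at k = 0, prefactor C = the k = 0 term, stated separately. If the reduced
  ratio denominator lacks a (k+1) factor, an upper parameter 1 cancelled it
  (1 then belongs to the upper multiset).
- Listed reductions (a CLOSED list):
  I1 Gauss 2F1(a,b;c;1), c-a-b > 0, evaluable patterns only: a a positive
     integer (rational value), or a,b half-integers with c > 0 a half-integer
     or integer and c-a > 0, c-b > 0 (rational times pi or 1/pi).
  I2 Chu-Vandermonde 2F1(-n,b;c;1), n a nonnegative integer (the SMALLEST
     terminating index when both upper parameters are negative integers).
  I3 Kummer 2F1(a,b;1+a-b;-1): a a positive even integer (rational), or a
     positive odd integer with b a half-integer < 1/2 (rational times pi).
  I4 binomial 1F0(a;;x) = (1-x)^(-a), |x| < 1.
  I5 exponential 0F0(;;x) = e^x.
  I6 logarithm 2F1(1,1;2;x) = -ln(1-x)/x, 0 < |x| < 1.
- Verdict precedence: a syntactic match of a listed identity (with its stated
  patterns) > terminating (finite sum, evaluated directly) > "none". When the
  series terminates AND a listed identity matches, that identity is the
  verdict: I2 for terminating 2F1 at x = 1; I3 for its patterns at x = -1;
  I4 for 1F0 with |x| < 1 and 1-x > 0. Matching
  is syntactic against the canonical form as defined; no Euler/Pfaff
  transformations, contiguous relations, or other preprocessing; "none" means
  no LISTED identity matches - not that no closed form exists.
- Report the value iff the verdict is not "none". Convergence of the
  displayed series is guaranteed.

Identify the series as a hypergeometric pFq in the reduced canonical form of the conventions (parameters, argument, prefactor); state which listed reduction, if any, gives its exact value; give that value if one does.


Classification (C = -4/3): 2F1 with upper {1, 1}, lower {9/2}, argument x = 4/5. Verdict: none. A 2F1 with upper {1, 1} fits none of I1-I6 at x = 4/5; the sum runs forever.

The tell: t_0 = -4/3 here, and the two k-th powers (C = -4/3) combine into one argument.
Term ratio: r(k) = (4/5) * (k+1) (k+1) / [(k+9/2) (k+1)] - rational in k. x = (4/5); t_0 = -4/3; negate the roots.


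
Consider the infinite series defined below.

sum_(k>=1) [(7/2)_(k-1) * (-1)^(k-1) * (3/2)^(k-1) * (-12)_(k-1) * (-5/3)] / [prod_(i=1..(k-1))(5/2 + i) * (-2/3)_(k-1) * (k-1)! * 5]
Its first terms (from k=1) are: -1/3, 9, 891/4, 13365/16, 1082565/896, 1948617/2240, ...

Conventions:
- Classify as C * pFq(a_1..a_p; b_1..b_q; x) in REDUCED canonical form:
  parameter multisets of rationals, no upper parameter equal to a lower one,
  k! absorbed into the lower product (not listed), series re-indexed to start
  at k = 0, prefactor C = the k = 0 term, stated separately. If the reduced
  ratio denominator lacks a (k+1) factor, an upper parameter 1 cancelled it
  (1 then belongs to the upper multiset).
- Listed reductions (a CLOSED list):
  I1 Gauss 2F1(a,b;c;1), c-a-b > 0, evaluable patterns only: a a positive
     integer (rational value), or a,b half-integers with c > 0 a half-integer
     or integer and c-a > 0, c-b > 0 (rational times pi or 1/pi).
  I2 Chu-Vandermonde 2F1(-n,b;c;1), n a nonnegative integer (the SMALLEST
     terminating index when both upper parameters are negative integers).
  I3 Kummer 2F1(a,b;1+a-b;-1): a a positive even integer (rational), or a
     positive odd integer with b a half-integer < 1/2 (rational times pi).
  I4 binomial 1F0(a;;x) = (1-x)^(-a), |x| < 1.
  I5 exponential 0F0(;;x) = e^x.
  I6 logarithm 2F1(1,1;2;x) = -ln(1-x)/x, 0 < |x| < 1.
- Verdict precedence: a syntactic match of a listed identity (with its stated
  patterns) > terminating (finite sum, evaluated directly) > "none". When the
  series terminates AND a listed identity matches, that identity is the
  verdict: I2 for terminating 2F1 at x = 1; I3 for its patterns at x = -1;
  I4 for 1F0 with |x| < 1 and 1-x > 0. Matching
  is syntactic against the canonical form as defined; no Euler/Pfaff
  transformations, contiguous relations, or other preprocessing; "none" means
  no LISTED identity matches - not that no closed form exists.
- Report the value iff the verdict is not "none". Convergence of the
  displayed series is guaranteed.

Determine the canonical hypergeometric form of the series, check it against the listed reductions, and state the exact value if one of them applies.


Prefactor -1/3, argument -3/2: 1F1 with upper {-12} over lower {-2/3}. Verdict: terminating - the sum ends at index 12 because -12 is a negative integer; exact evaluation follows. Exact value: 188939869070880607/52561969152000.

First insight: from the first term -1/3: the constant factors (prefactor -1/3) combine into one prefactor.
Step ratio: r(k) = (-3/2) * (k-12) / [(k-2/3) (k+1)] - rational; roots negated = parameters, x = (-3/2), C = -1/3.


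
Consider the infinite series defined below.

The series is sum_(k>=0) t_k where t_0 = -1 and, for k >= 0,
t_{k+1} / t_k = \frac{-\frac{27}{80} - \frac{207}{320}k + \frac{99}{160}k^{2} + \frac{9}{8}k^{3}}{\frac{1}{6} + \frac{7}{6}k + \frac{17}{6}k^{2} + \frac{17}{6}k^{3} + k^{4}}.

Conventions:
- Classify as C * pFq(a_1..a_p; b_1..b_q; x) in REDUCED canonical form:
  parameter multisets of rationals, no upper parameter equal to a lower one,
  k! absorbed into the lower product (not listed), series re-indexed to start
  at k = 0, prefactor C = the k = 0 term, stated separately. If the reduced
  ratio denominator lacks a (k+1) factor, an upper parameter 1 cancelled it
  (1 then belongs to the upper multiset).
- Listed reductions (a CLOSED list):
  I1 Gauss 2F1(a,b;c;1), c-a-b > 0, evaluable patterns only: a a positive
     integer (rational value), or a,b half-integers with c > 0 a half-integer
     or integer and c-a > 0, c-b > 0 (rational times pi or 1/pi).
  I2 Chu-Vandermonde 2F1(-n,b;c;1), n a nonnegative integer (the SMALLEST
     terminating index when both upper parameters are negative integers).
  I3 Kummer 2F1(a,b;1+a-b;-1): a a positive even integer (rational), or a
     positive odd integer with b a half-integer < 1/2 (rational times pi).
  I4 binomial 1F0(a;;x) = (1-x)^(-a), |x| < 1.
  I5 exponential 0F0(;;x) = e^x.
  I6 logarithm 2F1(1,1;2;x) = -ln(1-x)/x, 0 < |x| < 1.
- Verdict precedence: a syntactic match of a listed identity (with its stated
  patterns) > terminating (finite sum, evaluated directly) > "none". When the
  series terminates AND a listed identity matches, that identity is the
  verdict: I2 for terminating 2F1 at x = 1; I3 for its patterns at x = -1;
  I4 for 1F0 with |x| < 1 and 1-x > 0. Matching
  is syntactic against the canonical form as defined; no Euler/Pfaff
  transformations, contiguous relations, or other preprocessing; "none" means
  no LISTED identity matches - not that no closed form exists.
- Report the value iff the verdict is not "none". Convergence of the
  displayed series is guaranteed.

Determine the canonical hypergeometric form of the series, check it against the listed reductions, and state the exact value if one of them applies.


Canonical form: C = -1 times 2F2 with upper {-\frac{3}{4}, \frac{4}{5}}, lower {\frac{1}{3}, 1}, x = \frac{9}{8}. Verdict: none (x = \frac{9}{8}): each listed identity misses the multisets {-\frac{3}{4}, \frac{4}{5}} ; {\frac{1}{3}, 1}.

First insight: t_0 being -1, cancel k + 1/2 from the displayed ratio first; then prefactor -1.
Term ratio: r(k) = \frac{9}{8} * (k-\frac{3}{4}) (k+\frac{4}{5}) / [(k+\frac{1}{3}) (k+1) (k+1)] - rational; roots negated = parameters, x = \frac{9}{8}, C = -1.


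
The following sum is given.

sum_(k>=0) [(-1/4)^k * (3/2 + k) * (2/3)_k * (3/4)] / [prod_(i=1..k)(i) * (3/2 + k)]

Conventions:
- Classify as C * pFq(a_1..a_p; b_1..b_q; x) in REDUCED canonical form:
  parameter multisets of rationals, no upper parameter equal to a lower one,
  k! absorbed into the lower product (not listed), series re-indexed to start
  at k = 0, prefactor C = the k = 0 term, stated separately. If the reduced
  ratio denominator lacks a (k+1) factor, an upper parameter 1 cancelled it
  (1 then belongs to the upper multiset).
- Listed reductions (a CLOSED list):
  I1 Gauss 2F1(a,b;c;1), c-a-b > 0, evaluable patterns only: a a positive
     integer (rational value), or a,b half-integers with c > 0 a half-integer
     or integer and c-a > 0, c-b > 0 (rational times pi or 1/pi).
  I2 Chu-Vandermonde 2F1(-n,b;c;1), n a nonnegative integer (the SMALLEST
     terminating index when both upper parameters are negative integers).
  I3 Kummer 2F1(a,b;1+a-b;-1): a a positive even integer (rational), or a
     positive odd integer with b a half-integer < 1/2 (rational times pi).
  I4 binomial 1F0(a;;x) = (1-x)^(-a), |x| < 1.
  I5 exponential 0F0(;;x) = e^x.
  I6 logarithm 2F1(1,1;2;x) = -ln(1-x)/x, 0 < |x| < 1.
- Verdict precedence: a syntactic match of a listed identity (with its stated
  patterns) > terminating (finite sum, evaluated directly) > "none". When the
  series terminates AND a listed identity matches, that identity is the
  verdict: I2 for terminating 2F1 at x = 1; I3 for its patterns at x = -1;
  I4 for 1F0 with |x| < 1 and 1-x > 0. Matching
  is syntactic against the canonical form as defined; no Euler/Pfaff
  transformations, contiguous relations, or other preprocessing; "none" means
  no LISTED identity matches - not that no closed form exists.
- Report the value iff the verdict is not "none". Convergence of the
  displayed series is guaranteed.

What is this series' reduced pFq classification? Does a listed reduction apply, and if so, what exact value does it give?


With C = 3/4: the canonical form is 1F0(2/3; -; -1/4). Verdict: binomial (I4) matches (the 1F0 binomial series: exponent -2/3, x = -1/4). Its exact value is (3/4) * (5/4)^(-2/3).

Key observation: t_0 being 3/4, the product of the first k integers (prefactor 3/4) is k!.
Consecutive-term ratio: r(k) = (-1/4) * (k+2/3) / [(k+1)] - rational; roots negated = parameters, x = (-1/4), C = 3/4.


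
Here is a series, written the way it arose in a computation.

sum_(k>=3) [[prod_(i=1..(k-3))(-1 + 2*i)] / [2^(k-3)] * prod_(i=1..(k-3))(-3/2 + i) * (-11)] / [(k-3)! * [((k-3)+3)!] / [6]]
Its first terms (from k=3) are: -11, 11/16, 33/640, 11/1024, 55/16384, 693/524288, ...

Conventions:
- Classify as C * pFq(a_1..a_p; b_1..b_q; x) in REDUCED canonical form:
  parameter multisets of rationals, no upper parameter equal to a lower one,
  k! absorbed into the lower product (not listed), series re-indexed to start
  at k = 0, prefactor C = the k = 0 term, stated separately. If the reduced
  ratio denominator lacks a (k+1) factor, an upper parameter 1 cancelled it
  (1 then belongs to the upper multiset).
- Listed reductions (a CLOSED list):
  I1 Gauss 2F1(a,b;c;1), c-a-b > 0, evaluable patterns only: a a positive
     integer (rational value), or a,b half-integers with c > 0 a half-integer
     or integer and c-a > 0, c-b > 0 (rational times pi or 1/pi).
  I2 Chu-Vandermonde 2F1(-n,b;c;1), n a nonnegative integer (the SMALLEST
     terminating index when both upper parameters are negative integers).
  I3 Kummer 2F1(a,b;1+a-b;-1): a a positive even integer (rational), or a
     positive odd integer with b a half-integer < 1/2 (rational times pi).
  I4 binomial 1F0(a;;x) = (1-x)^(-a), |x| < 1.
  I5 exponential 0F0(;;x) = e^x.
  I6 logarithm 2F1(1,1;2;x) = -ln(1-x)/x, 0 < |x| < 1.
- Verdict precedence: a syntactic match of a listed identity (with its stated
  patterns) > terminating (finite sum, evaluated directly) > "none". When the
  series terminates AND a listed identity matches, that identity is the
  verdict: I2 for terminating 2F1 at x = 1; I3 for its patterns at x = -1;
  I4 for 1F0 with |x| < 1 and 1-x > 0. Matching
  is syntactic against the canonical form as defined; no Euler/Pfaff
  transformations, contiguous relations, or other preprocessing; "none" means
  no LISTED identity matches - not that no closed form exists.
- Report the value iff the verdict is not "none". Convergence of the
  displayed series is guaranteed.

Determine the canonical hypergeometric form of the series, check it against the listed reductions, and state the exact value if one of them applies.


With C = -11: the canonical form is 2F1(-1/2, 1/2; 4; 1). Verdict: this is the half-integer Gauss pattern (I1) (x = 1; upper {-1/2, 1/2} half-integers, c = 4 in the evaluable pattern). Exact value: (-5632/175) / pi.

Key observation: with t_0 = -11, the running product (prefactor -11) telescopes to a rising factorial.
Consecutive-term ratio: r(k) = 1 * (k-1/2) (k+1/2) / [(k+4) (k+1)] - poly over poly, x = 1 from leading terms; C = -11 at k = 0.


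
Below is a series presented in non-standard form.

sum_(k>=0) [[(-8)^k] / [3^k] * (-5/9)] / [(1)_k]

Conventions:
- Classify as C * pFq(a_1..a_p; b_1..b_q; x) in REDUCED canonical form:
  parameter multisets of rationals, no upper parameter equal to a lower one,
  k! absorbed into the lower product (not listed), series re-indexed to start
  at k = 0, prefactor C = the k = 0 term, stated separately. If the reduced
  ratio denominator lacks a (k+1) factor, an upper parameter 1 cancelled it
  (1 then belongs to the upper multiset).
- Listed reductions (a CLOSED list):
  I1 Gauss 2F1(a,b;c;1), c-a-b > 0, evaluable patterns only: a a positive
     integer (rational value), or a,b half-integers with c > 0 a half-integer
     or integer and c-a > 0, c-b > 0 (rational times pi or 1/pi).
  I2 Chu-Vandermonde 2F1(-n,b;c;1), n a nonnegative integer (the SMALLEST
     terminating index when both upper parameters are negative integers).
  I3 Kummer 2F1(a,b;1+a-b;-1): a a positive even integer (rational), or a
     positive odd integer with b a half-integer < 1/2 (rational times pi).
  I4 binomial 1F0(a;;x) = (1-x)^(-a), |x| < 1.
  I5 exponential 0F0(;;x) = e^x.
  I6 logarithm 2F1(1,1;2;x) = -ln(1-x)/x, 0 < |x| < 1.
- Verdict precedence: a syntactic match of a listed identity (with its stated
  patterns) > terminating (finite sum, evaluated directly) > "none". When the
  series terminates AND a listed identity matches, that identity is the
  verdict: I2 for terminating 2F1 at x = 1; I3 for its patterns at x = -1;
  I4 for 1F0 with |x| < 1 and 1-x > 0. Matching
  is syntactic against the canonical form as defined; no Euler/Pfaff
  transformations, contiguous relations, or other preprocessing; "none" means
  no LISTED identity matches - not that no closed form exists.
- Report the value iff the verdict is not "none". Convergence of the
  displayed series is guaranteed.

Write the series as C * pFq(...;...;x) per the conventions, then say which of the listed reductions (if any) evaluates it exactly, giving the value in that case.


x = -8/3 here; the reduced form reads 0F0, upper {-}, lower {-}, C = -5/9. Verdict: the exponential series (I5) fires (the 0F0 exponential series at x = -8/3). Its exact value is (-5/9) * e^(-8/3).

Structural cue: from the first term -5/9: the two geometric factors (prefactor -5/9) combine into one argument.
Term ratio: r(k) = (-8/3) * 1 / [(k+1)] - rational in k, leading ratio (-8/3); with t_0 = -5/9, classification follows.


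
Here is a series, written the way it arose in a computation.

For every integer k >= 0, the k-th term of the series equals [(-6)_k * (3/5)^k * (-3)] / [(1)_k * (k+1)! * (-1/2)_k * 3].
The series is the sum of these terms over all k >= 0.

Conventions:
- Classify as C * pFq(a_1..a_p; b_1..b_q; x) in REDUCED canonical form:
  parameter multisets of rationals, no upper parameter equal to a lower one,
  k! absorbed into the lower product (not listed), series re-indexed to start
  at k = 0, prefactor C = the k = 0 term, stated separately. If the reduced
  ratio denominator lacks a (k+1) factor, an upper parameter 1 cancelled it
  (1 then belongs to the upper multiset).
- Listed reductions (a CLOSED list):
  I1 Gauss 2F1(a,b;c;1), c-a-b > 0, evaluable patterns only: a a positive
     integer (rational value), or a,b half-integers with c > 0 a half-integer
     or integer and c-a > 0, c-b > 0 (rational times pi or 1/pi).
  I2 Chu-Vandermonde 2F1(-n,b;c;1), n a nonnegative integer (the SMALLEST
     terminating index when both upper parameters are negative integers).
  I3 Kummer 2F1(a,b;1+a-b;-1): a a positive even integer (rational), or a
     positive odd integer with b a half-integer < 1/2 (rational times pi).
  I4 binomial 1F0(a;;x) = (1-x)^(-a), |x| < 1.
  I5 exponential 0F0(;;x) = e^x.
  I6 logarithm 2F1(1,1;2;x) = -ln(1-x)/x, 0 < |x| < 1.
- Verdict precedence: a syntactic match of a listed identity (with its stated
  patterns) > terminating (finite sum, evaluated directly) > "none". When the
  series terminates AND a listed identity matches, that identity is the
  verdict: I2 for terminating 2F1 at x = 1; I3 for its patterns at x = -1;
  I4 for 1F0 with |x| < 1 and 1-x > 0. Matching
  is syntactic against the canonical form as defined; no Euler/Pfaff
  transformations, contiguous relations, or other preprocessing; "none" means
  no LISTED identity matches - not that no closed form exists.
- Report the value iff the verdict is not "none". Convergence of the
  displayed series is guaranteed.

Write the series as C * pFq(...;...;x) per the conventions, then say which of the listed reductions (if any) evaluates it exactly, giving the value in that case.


Classification (C = -1): 1F2 with upper {-6}, lower {-1/2, 2}, argument x = 3/5. Verdict: terminating at k = 6: the factor (-6)_k kills every later term; summing the 7 survivors is exact. Sum: -28001143/19140625.

The tell: t_0 being -1, (1)_k (prefactor -1) is k! itself.
Term ratio: r(k) = (3/5) * (k-6) / [(k-1/2) (k+2) (k+1)] - poly over poly, x = (3/5) from leading terms; C = -1 at k = 0.


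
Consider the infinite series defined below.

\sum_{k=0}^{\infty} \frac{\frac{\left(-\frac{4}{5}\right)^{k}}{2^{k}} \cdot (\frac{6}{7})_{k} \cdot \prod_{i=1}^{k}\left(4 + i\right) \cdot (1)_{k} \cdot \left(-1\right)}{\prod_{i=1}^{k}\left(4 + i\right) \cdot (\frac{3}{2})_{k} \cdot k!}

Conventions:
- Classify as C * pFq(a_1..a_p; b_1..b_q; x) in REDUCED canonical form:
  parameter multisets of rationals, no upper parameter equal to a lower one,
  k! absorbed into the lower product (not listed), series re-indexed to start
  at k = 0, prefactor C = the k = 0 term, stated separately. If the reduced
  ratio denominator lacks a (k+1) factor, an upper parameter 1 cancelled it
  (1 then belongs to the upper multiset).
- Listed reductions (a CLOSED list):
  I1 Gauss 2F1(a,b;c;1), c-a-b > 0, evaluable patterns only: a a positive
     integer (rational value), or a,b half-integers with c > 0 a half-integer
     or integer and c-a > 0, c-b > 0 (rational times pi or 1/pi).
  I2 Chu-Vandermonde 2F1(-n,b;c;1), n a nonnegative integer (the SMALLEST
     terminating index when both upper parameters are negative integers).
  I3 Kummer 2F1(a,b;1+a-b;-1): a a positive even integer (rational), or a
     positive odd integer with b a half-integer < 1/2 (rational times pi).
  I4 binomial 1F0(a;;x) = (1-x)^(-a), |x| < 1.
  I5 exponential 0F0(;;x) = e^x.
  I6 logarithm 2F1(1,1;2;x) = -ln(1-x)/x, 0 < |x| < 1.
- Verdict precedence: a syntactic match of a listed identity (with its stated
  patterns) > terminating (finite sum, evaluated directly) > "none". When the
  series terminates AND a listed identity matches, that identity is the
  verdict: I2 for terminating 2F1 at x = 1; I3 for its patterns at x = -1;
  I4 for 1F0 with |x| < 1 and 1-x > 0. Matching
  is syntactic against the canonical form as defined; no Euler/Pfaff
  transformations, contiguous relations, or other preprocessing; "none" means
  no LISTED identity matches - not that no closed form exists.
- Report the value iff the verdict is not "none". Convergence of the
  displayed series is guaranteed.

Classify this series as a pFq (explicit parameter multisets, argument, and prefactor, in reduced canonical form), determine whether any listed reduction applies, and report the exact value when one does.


Key observation: with t_0 = -1, the two k-th powers (C = -1, x = -2/5) combine into one argument.
Consecutive-term ratio: r(k) = -\frac{2}{5} * (k+\frac{6}{7}) (k+1) / [(k+\frac{3}{2}) (k+1)] - rational in k. x = -\frac{2}{5}; t_0 = -1; negate the roots.

Prefactor -1, argument -\frac{2}{5}: 2F1 with upper {\frac{6}{7}, 1} over lower {\frac{3}{2}}. Verdict: none. A 2F1 with upper {\frac{6}{7}, 1} fits none of I1-I6 at x = -\frac{2}{5}; the sum runs forever.


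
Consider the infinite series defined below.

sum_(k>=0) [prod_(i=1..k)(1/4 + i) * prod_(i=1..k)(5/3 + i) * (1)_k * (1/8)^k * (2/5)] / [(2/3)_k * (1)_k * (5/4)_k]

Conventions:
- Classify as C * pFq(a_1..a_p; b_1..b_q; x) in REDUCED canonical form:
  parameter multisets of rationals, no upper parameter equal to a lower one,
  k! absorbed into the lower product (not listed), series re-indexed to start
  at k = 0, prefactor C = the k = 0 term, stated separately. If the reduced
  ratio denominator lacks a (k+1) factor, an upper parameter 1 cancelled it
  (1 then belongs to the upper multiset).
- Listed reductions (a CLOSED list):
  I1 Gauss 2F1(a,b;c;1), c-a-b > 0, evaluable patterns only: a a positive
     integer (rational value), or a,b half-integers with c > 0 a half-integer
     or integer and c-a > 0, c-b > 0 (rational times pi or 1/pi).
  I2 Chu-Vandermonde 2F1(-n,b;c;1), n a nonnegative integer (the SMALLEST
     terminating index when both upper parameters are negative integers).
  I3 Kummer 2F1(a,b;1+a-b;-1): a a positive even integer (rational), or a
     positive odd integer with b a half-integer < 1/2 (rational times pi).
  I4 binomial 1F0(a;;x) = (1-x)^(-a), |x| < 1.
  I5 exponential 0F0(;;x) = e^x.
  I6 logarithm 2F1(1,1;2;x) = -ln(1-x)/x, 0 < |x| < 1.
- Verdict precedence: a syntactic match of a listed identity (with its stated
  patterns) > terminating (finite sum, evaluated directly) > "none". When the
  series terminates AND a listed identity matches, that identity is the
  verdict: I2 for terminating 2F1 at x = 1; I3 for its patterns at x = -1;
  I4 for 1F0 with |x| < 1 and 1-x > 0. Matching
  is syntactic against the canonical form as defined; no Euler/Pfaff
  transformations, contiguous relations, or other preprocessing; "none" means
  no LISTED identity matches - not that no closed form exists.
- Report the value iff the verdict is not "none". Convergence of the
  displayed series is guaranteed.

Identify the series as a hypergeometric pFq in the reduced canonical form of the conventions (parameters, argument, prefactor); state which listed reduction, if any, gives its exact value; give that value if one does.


Reduced: x = 1/8, 2F1, upper = {1, 8/3}, lower = {2/3}, C = 2/5. Verdict: none. No listed pattern accepts 2F1(1, 8/3; 2/3; 1/8).

Key step: with t_0 = 2/5, the running product (C = 2/5) telescopes to a rising factorial.
Term ratio: r(k) = (1/8) * (k+1) (k+8/3) / [(k+2/3) (k+1)] - rational in k. x = (1/8); t_0 = 2/5; negate the roots.


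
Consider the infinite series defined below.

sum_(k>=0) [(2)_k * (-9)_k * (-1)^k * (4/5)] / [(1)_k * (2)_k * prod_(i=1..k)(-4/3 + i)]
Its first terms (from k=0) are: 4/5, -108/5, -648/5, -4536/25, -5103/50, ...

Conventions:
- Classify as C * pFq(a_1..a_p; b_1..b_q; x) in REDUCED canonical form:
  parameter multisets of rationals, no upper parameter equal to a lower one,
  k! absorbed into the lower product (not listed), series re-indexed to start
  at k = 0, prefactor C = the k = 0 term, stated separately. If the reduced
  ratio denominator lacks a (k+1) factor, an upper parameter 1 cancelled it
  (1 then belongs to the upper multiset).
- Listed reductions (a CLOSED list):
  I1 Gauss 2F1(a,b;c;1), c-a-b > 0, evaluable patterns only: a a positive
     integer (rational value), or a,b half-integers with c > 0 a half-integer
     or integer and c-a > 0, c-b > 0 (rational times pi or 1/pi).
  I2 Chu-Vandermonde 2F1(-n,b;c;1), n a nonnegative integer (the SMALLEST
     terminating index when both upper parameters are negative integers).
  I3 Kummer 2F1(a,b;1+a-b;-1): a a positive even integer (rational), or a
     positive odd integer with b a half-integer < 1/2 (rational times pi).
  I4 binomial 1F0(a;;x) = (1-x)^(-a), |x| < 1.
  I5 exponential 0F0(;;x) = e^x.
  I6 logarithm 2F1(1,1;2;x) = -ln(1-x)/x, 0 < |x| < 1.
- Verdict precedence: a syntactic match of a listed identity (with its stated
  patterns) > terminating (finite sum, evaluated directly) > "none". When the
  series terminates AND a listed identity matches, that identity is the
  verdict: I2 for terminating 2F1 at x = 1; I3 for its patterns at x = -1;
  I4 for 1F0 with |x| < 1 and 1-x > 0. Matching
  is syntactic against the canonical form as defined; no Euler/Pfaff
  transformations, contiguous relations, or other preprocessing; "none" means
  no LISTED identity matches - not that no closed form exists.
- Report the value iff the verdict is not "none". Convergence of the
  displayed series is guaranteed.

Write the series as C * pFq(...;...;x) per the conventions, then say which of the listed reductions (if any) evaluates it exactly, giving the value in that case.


x = -1 here; the reduced form reads 1F1, upper {-9}, lower {-1/3}, C = 4/5. Verdict: terminating at k = 9: the factor (-9)_k kills every later term; summing the 10 survivors is exact. Exact value: -5612222789/12042800.

Structural cue: t_0 = 4/5 here, and the parameter 2 appears in both the upper and lower lists and cancels.
Step ratio: r(k) = (-1) * (k-9) / [(k-1/3) (k+1)] - rational in k, leading ratio (-1); with t_0 = 4/5, classification follows.


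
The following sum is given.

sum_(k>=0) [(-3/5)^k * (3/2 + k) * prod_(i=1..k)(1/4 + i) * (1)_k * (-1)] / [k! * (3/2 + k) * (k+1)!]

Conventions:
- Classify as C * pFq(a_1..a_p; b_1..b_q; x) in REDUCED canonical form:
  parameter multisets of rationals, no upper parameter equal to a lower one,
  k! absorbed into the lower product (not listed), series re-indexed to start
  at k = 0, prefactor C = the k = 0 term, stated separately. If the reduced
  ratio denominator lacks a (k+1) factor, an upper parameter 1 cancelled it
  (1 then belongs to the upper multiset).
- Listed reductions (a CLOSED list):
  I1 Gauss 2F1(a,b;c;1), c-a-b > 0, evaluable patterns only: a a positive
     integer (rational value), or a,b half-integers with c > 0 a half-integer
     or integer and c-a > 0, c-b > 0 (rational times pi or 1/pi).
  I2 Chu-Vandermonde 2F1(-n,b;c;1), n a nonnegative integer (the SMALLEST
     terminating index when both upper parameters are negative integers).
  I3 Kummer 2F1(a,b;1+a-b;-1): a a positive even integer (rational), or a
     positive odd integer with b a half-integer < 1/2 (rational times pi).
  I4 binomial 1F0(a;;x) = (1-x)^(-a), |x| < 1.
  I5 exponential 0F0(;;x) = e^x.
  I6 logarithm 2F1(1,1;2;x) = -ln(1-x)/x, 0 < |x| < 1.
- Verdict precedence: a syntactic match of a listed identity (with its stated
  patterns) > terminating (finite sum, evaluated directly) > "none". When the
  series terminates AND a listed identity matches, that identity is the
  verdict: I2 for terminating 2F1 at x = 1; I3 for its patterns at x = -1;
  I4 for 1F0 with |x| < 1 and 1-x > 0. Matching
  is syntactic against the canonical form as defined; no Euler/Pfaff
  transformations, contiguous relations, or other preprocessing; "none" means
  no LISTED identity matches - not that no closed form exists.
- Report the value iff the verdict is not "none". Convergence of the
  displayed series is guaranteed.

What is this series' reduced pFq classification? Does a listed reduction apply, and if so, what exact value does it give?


The tell: from the first term -1: the running product (C = -1, x = -3/5) telescopes to a rising factorial.
Adjacent-term ratio: r(k) = (-3/5) * (k+1) (k+5/4) / [(k+2) (k+1)] ; factor over Q: parameters, x = (-3/5), and C = -1.

This is -1 * 2F1(1, 5/4; 2; -3/5) in reduced canonical form. Verdict: none. A 2F1 with upper {1, 5/4} fits none of I1-I6 at x = -3/5; the sum runs forever.


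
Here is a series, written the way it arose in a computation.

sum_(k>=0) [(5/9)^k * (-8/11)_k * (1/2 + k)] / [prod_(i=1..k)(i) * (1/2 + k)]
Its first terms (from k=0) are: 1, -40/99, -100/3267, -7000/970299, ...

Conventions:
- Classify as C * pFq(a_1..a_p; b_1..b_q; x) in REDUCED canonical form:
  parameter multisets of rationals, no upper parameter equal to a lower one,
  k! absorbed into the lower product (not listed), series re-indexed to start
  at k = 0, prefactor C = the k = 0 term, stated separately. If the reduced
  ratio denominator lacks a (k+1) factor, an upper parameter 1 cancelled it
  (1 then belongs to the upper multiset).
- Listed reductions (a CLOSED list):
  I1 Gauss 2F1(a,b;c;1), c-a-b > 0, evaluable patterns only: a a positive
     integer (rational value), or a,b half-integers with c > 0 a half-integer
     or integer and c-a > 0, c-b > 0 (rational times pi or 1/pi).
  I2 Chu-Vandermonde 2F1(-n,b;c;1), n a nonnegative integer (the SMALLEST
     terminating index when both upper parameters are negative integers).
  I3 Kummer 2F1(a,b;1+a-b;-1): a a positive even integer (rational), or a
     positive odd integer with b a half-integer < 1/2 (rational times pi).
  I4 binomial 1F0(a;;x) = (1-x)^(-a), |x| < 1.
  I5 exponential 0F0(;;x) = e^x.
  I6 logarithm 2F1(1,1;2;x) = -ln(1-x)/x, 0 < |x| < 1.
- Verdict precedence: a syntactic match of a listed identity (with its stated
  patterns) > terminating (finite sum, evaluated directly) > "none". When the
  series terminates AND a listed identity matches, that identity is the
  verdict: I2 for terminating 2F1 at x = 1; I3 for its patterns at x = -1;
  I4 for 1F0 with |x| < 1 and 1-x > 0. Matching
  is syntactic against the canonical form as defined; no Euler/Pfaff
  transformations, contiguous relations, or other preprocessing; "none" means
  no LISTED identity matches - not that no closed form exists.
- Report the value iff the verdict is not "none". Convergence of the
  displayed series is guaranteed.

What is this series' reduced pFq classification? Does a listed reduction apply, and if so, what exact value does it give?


The series (x = 5/9) is 1F0: upper {-8/11}, lower {-}, prefactor 1. Verdict: binomial (I4) applies (the 1F0 binomial series: exponent 8/11, x = 5/9). Hence: (4/9)^(8/11).

The tell: t_0 being 1, the product of the first k integers (C = 1, x = 5/9) is k!.
Step ratio: r(k) = (5/9) * (k-8/11) / [(k+1)] - rational in k. x = (5/9); t_0 = 1; negate the roots.


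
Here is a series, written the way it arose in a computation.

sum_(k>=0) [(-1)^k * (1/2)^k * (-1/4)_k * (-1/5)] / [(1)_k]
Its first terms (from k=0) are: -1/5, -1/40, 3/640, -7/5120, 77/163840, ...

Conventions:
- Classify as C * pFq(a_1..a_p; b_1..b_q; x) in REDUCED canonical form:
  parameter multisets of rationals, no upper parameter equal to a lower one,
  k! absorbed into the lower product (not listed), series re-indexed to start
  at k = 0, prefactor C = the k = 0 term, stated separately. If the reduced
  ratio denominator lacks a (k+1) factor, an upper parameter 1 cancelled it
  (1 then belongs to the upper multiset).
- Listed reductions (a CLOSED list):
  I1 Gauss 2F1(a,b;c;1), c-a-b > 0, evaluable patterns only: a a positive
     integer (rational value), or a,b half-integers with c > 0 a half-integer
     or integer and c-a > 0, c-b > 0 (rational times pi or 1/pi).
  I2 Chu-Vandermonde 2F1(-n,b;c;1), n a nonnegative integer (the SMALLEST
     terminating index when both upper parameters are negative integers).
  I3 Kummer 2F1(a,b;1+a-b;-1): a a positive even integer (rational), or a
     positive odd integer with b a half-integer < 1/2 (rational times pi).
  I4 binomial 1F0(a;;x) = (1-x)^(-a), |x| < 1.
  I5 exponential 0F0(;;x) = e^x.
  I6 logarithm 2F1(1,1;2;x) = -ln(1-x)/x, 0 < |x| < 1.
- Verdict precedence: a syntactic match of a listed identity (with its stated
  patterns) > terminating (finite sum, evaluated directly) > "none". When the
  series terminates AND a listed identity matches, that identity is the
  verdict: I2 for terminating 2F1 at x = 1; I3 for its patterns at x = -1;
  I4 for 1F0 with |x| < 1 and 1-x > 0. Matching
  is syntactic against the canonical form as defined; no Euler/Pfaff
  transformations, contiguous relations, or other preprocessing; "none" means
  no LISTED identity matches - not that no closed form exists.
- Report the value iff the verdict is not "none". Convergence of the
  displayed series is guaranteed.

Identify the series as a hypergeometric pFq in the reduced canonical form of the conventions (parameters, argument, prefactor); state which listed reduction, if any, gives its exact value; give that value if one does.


With C = -1/5: the canonical form is 1F0(-1/4; -; -1/2). Verdict (x = -1/2): the I4 binomial reduction applies (the 1F0 binomial series: exponent 1/4, x = -1/2). Hence: (-1/5) * (3/2)^(1/4).

Key observation: t_0 being -1/5, (1)_k (C = -1/5, x = -1/2) is k! itself.
Ratio: r(k) = (-1/2) * (k-1/4) / [(k+1)] - rational in k. x = (-1/2); t_0 = -1/5; negate the roots.


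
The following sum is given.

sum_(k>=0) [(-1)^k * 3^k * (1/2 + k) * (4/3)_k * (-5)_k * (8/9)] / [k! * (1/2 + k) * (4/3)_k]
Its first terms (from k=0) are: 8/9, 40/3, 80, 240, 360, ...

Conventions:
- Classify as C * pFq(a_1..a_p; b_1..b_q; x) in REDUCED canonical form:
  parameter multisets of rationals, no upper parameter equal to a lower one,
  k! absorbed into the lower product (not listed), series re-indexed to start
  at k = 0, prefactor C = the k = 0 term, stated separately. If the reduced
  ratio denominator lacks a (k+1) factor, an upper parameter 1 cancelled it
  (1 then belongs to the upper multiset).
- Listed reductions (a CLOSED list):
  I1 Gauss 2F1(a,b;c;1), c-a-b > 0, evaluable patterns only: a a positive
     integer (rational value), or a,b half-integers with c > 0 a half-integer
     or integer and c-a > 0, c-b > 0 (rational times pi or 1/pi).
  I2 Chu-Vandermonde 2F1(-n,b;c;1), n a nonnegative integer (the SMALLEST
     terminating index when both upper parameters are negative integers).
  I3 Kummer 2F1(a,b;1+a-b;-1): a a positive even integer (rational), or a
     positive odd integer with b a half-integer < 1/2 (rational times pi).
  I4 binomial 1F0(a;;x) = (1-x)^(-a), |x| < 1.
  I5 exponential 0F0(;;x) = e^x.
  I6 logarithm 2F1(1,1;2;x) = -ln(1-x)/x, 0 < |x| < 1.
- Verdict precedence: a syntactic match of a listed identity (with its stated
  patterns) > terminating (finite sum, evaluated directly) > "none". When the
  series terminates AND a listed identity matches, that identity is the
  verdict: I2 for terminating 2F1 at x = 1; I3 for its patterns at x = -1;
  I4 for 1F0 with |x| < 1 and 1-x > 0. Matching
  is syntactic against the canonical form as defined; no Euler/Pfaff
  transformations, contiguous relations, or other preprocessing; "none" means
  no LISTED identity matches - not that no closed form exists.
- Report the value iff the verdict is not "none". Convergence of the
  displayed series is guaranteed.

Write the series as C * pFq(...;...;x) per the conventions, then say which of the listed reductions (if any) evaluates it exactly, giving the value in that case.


The tell: x = (-3) and the parameter 4/3 appears in both the upper and lower lists and cancels (alongside the other common factor).
Step ratio: r(k) = (-3) * (k-5) / [(k+1)] - rational in k. x = (-3); t_0 = 8/9; negate the roots.

Classification (C = 8/9): 1F0 with upper {-5}, lower {-}, argument x = -3. Verdict: terminating at k = 5: the factor (-5)_k kills every later term; summing the 6 survivors is exact. Exact value: 8192/9.


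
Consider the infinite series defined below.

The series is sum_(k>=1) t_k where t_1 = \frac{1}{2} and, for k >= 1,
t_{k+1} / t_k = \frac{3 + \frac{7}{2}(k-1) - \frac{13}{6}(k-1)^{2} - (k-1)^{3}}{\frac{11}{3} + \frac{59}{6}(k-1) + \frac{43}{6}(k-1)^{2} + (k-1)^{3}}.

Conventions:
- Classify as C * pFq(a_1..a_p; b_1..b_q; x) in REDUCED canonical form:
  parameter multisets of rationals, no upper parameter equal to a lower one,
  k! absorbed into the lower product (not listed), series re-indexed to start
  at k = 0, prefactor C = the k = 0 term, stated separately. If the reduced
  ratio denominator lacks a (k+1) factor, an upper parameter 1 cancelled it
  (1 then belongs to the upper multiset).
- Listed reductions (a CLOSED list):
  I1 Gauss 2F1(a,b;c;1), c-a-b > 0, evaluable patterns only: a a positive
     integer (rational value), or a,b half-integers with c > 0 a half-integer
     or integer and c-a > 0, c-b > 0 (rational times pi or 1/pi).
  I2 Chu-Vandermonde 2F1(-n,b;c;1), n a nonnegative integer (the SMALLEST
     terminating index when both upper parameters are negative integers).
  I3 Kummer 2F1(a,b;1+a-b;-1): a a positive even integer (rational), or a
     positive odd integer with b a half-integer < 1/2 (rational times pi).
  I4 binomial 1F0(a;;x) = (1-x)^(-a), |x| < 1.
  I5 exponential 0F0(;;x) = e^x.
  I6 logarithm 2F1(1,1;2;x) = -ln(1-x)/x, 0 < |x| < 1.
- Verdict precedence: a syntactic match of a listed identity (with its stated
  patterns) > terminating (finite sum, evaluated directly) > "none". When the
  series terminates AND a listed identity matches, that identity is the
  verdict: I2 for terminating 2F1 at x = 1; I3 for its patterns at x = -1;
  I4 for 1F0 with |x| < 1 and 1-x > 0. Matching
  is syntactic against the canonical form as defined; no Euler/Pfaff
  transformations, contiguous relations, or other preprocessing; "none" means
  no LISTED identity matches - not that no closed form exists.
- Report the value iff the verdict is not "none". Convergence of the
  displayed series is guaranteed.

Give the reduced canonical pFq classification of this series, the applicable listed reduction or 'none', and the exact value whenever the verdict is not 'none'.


Reduced: x = -1, 2F1, upper = {-\frac{3}{2}, 3}, lower = {\frac{11}{2}}, C = \frac{1}{2}. Verdict: Kummer (I3) fires (x = -1; c = \frac{11}{2} equals 1+a-b for upper {-\frac{3}{2}, 3}: listed pattern). Sum: \frac{315}{1024} \cdot \pi.

Key step: with t_0 = \frac{1}{2}, factor the ratio over Q (C = 1/2): negated roots = parameters.
Adjacent-term ratio: r(k) = -1 * (k-\frac{3}{2}) (k+3) / [(k+\frac{11}{2}) (k+1)] - rational; roots negated = parameters, x = -1, C = \frac{1}{2}.
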